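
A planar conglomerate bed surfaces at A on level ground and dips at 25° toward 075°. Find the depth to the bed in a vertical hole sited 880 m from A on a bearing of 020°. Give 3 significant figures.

The hole lies 55° from the dip direction, so the down-dip offset is 880 × cos 55° = 504.75 m.
Depth = down-dip offset × tan(dip) = 504.75 × tan 25° = 504.75 × 0.4663
Depth = 235.37 m

235 m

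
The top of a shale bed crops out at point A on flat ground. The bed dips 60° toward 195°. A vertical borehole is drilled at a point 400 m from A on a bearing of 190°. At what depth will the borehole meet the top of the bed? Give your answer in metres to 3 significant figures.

The hole lies 5° from the dip direction, so the down-dip offset is 400 × cos 5° = 398.48 m.
Depth = down-dip offset × tan(dip) = 398.48 × tan 60° = 398.48 × 1.7321
Depth = 690.18 m

690 m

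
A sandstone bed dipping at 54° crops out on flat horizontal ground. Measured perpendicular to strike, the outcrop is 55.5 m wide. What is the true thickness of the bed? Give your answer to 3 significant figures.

44.9 m

True thickness t = w · sin(dip) = 55.5 × sin 54°
t = 55.5 × 0.8090 = 44.900 m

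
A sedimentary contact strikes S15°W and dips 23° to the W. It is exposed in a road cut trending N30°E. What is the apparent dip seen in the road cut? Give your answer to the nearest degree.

Angle between strike (S15°W) and section (N30°E): β = 15°.
tan α = tan 23° × sin 15° = 0.4245 × 0.2588 = 0.1099
α = arctan(0.1099) = 6.27°

6°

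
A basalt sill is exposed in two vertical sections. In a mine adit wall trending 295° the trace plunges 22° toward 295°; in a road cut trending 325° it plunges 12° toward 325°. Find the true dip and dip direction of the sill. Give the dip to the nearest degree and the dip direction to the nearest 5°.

true dip 26°, dip direction 260°

The two traces are lines in the plane: v₁ = (sin 295°·cos 22°, cos 295°·cos 22°, −sin 22°), v₂ = (sin 325°·cos 12°, cos 325°·cos 12°, −sin 12°).
Cross product v₁ × v₂ gives the pole to the plane: n ∝ (-0.219, -0.035, 0.453).
True dip = arccos(n_z / |n|) = arccos(0.8985) = 26.0°.
The horizontal component of n points toward azimuth atan2(n_x, n_y) = 261°, the dip direction.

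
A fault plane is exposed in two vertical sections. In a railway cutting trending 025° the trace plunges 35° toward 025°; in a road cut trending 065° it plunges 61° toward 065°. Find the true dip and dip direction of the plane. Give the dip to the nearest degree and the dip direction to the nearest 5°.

true dip 64°, dip direction 095°

Represent each trace as a vector plunging at its apparent dip toward its trend (east-north-up frame): v₁ = (0.346, 0.742, -0.574), v₂ = (0.439, 0.205, -0.875).
Cross product v₁ × v₂ gives the pole to the plane: n ∝ (0.532, -0.051, 0.255).
tan δ = √(n_x²+n_y²)/n_z = 0.534/0.255, so δ = 64.5°.
Dip direction = azimuth of (n_x, n_y) = atan2(0.532, -0.051) = 95°.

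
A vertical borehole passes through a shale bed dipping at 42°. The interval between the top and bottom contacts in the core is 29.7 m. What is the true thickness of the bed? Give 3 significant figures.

22.1 m

True thickness t = h · cos(dip) = 29.7 × cos 42°
t = 29.7 × 0.7431 = 22.071 m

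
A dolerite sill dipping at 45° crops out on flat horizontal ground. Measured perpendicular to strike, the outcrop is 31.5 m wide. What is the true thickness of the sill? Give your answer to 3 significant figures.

True thickness t = w · sin(dip) = 31.5 × sin 45°
t = 31.5 × 0.7071 = 22.274 m

22.3 m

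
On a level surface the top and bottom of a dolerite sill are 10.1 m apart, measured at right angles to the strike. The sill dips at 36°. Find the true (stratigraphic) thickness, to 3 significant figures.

5.94 m

True thickness t = w · sin(dip) = 10.1 × sin 36°
t = 10.1 × 0.5878 = 5.937 m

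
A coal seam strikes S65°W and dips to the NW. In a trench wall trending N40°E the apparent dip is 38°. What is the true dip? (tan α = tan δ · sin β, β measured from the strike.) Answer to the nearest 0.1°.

61.6°

β = acute angle between strike S65°W and section N40°E = 25°.
tan δ = tan α / sin β = tan 38° / sin 25° = 0.7813 / 0.4226 = 1.8487
δ = arctan(1.8487) = 61.59°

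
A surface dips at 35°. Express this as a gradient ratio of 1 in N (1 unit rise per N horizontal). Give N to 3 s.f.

1 in 1.43

1 : N means tan θ = 1/N, so N = 1/tan 35° = 1/0.7002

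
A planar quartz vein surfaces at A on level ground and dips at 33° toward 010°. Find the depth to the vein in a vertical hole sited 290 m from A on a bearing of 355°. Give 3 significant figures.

The hole lies 15° from the dip direction, so the down-dip offset is 290 × cos 15° = 280.12 m.
Depth = down-dip offset × tan(dip) = 280.12 × tan 33° = 280.12 × 0.6494
Depth = 181.91 m

182 m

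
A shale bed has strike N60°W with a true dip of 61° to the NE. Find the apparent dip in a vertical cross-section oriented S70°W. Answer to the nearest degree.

54°

The strike is N60°W and the section trends S70°W; the acute angle between them is β = 50°.
tan(apparent dip) = tan 61° · sin 50° = 1.3820
α = arctan(1.3820) = 54.11°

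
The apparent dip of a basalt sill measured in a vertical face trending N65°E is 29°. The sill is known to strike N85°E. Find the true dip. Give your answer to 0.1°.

The section is 20° from the strike.
tan(true dip) = tan 29° / sin 20° = 1.6207
true dip = arctan 1.6207 = 58.32°

58.3°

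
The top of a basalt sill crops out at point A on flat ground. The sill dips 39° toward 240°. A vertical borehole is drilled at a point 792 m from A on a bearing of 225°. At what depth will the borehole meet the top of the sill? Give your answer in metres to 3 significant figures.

619 m

The hole lies 15° from the dip direction, so the down-dip offset is 792 × cos 15° = 765.01 m.
Depth = down-dip offset × tan(dip) = 765.01 × tan 39° = 765.01 × 0.8098
Depth = 619.50 m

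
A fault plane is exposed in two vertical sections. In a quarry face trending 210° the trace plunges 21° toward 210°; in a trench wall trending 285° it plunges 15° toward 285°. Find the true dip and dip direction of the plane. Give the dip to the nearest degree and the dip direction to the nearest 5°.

true dip 23°, dip direction 235°

The two traces are lines in the plane: v₁ = (sin 210°·cos 21°, cos 210°·cos 21°, −sin 21°), v₂ = (sin 285°·cos 15°, cos 285°·cos 15°, −sin 15°).
Cross product v₁ × v₂ gives the pole to the plane: n ∝ (-0.299, -0.214, 0.871).
True dip = arccos(n_z / |n|) = arccos(0.9214) = 22.9°.
Dip direction = azimuth of (n_x, n_y) = atan2(-0.299, -0.214) = 234°.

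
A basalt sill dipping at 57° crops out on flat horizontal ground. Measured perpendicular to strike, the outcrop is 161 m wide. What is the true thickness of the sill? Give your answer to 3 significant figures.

135 m

True thickness t = w · sin(dip) = 161 × sin 57°
t = 161 × 0.8387 = 135.026 m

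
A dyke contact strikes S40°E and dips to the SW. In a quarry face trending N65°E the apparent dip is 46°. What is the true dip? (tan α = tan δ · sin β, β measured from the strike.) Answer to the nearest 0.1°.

47.0°

The section is 75° from the strike.
tan δ = tan α / sin β = tan 46° / sin 75° = 1.0355 / 0.9659 = 1.0721
δ = arctan(1.0721) = 46.99°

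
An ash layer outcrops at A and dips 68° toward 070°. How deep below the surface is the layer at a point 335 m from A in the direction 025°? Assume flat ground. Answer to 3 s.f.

The hole lies 45° from the dip direction, so the down-dip offset is 335 × cos 45° = 236.88 m.
Depth = down-dip offset × tan(dip) = 236.88 × tan 68° = 236.88 × 2.4751
Depth = 586.30 m

586 m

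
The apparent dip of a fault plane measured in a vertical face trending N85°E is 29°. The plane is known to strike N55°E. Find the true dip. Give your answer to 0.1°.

β = acute angle between strike N55°E and section N85°E = 30°.
tan(true dip) = tan 29° / sin 30° = 1.1086
δ = arctan(1.1086) = 47.95°

47.9°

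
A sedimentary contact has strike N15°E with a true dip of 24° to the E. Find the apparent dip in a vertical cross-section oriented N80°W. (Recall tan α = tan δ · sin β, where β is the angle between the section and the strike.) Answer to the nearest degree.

24°

Angle between strike (N15°E) and section (N80°W): β = 85°.
tan α = tan 24° × sin 85° = 0.4452 × 0.9962 = 0.4435
apparent dip = arctan 0.4435 = 23.92°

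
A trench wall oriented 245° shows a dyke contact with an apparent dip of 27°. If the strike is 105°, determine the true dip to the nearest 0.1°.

38.4°

β = acute angle between strike 105° and section 245° = 40°.
tan(true dip) = tan 27° / sin 40° = 0.7927
true dip = arctan 0.7927 = 38.40°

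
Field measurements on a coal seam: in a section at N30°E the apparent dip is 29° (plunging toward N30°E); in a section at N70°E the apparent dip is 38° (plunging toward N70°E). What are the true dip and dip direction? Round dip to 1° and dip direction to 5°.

true dip 38°, dip direction 075°

The two traces are lines in the plane: v₁ = (sin 30°·cos 29°, cos 30°·cos 29°, −sin 29°), v₂ = (sin 70°·cos 38°, cos 70°·cos 38°, −sin 38°).
n = v₁ × v₂ = (0.336, 0.090, 0.443) (taken with n_z > 0).
True dip = arccos(n_z / |n|) = arccos(0.7869) = 38.1°.
Dip direction = azimuth of (n_x, n_y) = atan2(0.336, 0.090) = 75°.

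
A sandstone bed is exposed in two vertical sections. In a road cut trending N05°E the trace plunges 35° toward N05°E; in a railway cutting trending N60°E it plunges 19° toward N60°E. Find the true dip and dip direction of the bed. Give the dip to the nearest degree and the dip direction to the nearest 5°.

Represent each trace as a vector plunging at its apparent dip toward its trend (east-north-up frame): v₁ = (0.071, 0.816, -0.574), v₂ = (0.819, 0.473, -0.326).
Cross product v₁ × v₂ gives the pole to the plane: n ∝ (-0.005, 0.446, 0.634).
True dip = arccos(n_z / |n|) = arccos(0.8178) = 35.1°.
Dip direction = azimuth of (n_x, n_y) = atan2(-0.005, 0.446) = 359°.

true dip 35°, dip direction 000°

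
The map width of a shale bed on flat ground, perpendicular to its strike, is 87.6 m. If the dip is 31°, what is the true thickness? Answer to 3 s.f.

True thickness t = w · sin(dip) = 87.6 × sin 31°
t = 87.6 × 0.5150 = 45.117 m

45.1 m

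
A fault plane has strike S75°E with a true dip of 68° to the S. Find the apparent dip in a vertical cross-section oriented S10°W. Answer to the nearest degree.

68°

Angle between strike (S75°E) and section (S10°W): β = 85°.
tan(apparent dip) = tan 68° · sin 85° = 2.4657
apparent dip = arctan 2.4657 = 67.92°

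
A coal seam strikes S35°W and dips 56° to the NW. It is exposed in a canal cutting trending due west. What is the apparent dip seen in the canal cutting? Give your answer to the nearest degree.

The strike is S35°W and the section trends due west; the acute angle between them is β = 55°.
tan(apparent dip) = tan 56° · sin 55° = 1.2144
α = arctan(1.2144) = 50.53°

51°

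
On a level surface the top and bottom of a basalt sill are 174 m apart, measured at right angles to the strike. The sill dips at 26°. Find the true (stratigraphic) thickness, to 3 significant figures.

76.3 m

True thickness t = w · sin(dip) = 174 × sin 26°
t = 174 × 0.4384 = 76.277 m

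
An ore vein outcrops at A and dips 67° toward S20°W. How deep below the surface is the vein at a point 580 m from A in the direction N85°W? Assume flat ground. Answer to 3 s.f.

354 m

The hole lies 75° from the dip direction, so the down-dip offset is 580 × cos 75° = 150.12 m.
Depth = down-dip offset × tan(dip) = 150.12 × tan 67° = 150.12 × 2.3559
Depth = 353.65 m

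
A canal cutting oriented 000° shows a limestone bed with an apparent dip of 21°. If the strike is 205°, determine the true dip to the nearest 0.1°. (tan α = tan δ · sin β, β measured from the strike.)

The section is 25° from the strike.
tan(true dip) = tan 21° / sin 25° = 0.9083
true dip = arctan 0.9083 = 42.25°

42.2°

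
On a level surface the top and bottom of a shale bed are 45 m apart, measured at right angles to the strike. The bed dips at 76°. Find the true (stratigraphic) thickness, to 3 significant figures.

True thickness t = w · sin(dip) = 45 × sin 76°
t = 45 × 0.9703 = 43.663 m

43.7 m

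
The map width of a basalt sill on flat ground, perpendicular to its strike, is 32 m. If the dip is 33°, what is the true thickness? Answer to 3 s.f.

17.4 m

True thickness t = w · sin(dip) = 32 × sin 33°
t = 32 × 0.5446 = 17.428 m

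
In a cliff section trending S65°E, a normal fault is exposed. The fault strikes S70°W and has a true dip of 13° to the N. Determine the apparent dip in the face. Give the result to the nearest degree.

Angle between strike (S70°W) and section (S65°E): β = 45°.
tan(apparent dip) = tan 13° · sin 45° = 0.1632
α = arctan(0.1632) = 9.27°

9°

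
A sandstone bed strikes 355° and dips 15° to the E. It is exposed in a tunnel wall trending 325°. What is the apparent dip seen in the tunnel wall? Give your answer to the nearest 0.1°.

Angle between strike (355°) and section (325°): β = 30°.
tan α = tan 15° × sin 30° = 0.2679 × 0.5000 = 0.1340
apparent dip = arctan 0.1340 = 7.63°

7.6°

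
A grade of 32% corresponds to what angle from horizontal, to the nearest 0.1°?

tan θ = 32/100 = 0.3200
θ = arctan(0.3200) = 17.74°

17.7°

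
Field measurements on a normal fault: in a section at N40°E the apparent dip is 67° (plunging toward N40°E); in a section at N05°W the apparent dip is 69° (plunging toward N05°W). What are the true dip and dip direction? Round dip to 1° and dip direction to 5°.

Each apparent-dip line lies in the plane. As unit vectors (x east, y north, z up), v₁ plunges 67°→N40°E and v₂ plunges 69°→N05°W.
n = v₁ × v₂ = (0.049, 0.263, 0.099) (taken with n_z > 0).
Dip δ = arctan(|n_h|/n_z) = arctan(0.268/0.099) = 69.7°.
The horizontal component of n points toward azimuth atan2(n_x, n_y) = 11°, the dip direction.

true dip 70°, dip direction 010°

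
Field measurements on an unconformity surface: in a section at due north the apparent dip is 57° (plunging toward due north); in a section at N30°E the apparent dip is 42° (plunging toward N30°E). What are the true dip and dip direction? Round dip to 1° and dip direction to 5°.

true dip 60°, dip direction 330°

The two traces are lines in the plane: v₁ = (sin 0°·cos 57°, cos 0°·cos 57°, −sin 57°), v₂ = (sin 30°·cos 42°, cos 30°·cos 42°, −sin 42°).
n = v₁ × v₂ = (-0.175, 0.312, 0.202) (taken with n_z > 0).
tan δ = √(n_x²+n_y²)/n_z = 0.358/0.202, so δ = 60.5°.
Dip direction = azimuth of (n_x, n_y) = atan2(-0.175, 0.312) = 331°.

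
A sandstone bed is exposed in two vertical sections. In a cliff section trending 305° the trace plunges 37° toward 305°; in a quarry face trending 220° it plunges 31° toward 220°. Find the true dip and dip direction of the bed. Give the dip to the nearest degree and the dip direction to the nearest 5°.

true dip 43°, dip direction 270°

Each apparent-dip line lies in the plane. As unit vectors (x east, y north, z up), v₁ plunges 37°→305° and v₂ plunges 31°→220°.
n = v₁ × v₂ = (-0.631, -0.005, 0.682) (taken with n_z > 0).
True dip = arccos(n_z / |n|) = arccos(0.7339) = 42.8°.
Dip direction = azimuth of (n_x, n_y) = atan2(-0.631, -0.005) = 270°.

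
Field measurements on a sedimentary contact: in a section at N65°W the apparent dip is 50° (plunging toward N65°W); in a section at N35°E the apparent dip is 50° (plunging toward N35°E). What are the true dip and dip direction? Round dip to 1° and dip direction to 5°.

true dip 62°, dip direction 345°

Each apparent-dip line lies in the plane. As unit vectors (x east, y north, z up), v₁ plunges 50°→N65°W and v₂ plunges 50°→N35°E.
Cross product v₁ × v₂ gives the pole to the plane: n ∝ (-0.195, 0.729, 0.407).
tan δ = √(n_x²+n_y²)/n_z = 0.754/0.407, so δ = 61.7°.
The horizontal component of n points toward azimuth atan2(n_x, n_y) = 345°, the dip direction.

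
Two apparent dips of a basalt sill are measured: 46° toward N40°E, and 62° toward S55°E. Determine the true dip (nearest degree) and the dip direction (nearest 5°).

Each apparent-dip line lies in the plane. As unit vectors (x east, y north, z up), v₁ plunges 46°→N40°E and v₂ plunges 62°→S55°E.
Cross product v₁ × v₂ gives the pole to the plane: n ∝ (0.664, -0.118, 0.325).
True dip = arccos(n_z / |n|) = arccos(0.4343) = 64.3°.
Dip direction = azimuth of (n_x, n_y) = atan2(0.664, -0.118) = 100°.

true dip 64°, dip direction 100°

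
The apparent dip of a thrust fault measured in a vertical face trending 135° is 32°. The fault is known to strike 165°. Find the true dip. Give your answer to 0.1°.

β = acute angle between strike 165° and section 135° = 30°.
tan(true dip) = tan 32° / sin 30° = 1.2497
true dip = arctan 1.2497 = 51.33°

51.3°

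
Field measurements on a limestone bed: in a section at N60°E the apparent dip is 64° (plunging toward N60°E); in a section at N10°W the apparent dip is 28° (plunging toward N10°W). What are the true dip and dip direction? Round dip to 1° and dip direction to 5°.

Each apparent-dip line lies in the plane. As unit vectors (x east, y north, z up), v₁ plunges 64°→N60°E and v₂ plunges 28°→N10°W.
The plane normal is n = v₁ × v₂ ∝ (0.679, 0.316, 0.364).
Dip δ = arctan(|n_h|/n_z) = arctan(0.749/0.364) = 64.1°.
Dip direction = azimuth of (n_x, n_y) = atan2(0.679, 0.316) = 65°.

true dip 64°, dip direction 065°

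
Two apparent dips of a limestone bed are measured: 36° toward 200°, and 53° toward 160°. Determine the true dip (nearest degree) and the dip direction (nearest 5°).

Represent each trace as a vector plunging at its apparent dip toward its trend (east-north-up frame): v₁ = (-0.277, -0.760, -0.588), v₂ = (0.206, -0.566, -0.799).
Cross product v₁ × v₂ gives the pole to the plane: n ∝ (0.275, -0.342, 0.313).
True dip = arccos(n_z / |n|) = arccos(0.5808) = 54.5°.
Dip direction = atan2(0.275, -0.342) = 141° (azimuth of n's horizontal projection).

true dip 54°, dip direction 140°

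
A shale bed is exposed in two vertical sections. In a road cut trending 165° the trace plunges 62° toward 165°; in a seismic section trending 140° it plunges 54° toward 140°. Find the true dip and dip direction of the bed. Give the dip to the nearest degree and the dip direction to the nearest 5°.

Represent each trace as a vector plunging at its apparent dip toward its trend (east-north-up frame): v₁ = (0.122, -0.453, -0.883), v₂ = (0.378, -0.450, -0.809).
n = v₁ × v₂ = (-0.031, -0.235, 0.117) (taken with n_z > 0).
True dip = arccos(n_z / |n|) = arccos(0.4411) = 63.8°.
Dip direction = atan2(-0.031, -0.235) = 187° (azimuth of n's horizontal projection).

true dip 64°, dip direction 185°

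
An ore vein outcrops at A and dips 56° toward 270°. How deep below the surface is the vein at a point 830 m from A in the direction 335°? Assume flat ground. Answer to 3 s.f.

The hole lies 65° from the dip direction, so the down-dip offset is 830 × cos 65° = 350.77 m.
Depth = down-dip offset × tan(dip) = 350.77 × tan 56° = 350.77 × 1.4826
Depth = 520.04 m

520 m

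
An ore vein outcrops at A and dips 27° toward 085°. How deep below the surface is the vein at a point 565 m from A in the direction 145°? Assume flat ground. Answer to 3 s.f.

144 m

The hole lies 60° from the dip direction, so the down-dip offset is 565 × cos 60° = 282.50 m.
Depth = down-dip offset × tan(dip) = 282.50 × tan 27° = 282.50 × 0.5095
Depth = 143.94 m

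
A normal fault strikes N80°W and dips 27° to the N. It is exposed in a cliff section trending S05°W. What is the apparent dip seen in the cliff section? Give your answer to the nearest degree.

27°

Angle between strike (N80°W) and section (S05°W): β = 85°.
tan α = tan 27° × sin 85° = 0.5095 × 0.9962 = 0.5076
apparent dip = arctan 0.5076 = 26.91°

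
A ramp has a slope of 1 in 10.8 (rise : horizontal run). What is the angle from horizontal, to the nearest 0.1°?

5.3°

tan θ = 1/10.8 = 0.0926
θ = arctan(0.0926) = 5.29°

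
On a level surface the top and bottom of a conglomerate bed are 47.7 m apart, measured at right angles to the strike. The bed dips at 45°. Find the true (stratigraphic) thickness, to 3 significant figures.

33.7 m

True thickness t = w · sin(dip) = 47.7 × sin 45°
t = 47.7 × 0.7071 = 33.729 m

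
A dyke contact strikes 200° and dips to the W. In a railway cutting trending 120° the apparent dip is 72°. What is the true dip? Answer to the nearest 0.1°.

The section is 80° from the strike.
tan δ = tan α / sin β = tan 72° / sin 80° = 3.0777 / 0.9848 = 3.1252
δ = arctan(3.1252) = 72.26°

72.3°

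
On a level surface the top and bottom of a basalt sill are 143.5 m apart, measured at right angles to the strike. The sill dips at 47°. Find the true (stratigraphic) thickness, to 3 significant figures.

105 m

True thickness t = w · sin(dip) = 143.5 × sin 47°
t = 143.5 × 0.7314 = 104.949 m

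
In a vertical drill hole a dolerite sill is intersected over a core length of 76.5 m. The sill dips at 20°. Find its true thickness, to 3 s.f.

True thickness t = h · cos(dip) = 76.5 × cos 20°
t = 76.5 × 0.9397 = 71.886 m

71.9 m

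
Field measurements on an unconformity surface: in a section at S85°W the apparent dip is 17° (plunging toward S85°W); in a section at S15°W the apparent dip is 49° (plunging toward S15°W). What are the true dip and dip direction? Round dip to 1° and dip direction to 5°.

Each apparent-dip line lies in the plane. As unit vectors (x east, y north, z up), v₁ plunges 17°→S85°W and v₂ plunges 49°→S15°W.
n = v₁ × v₂ = (-0.122, -0.669, 0.590) (taken with n_z > 0).
True dip = arccos(n_z / |n|) = arccos(0.6548) = 49.1°.
The horizontal component of n points toward azimuth atan2(n_x, n_y) = 190°, the dip direction.

true dip 49°, dip direction 190°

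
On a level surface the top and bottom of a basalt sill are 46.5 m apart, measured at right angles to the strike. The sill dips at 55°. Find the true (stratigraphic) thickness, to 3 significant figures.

38.1 m

True thickness t = w · sin(dip) = 46.5 × sin 55°
t = 46.5 × 0.8192 = 38.091 m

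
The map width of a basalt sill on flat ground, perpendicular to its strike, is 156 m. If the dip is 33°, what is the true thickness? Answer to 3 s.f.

85.0 m

True thickness t = w · sin(dip) = 156 × sin 33°
t = 156 × 0.5446 = 84.964 m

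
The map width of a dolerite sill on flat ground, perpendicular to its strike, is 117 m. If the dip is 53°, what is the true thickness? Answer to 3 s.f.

True thickness t = w · sin(dip) = 117 × sin 53°
t = 117 × 0.7986 = 93.440 m

93.4 m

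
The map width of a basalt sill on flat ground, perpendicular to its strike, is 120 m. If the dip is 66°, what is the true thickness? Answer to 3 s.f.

110 m

True thickness t = w · sin(dip) = 120 × sin 66°
t = 120 × 0.9135 = 109.625 m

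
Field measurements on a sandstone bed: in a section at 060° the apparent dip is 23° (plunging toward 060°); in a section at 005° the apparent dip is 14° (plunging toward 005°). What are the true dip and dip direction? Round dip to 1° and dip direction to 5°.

The two traces are lines in the plane: v₁ = (sin 60°·cos 23°, cos 60°·cos 23°, −sin 23°), v₂ = (sin 5°·cos 14°, cos 5°·cos 14°, −sin 14°).
The plane normal is n = v₁ × v₂ ∝ (0.266, 0.160, 0.732).
Dip δ = arctan(|n_h|/n_z) = arctan(0.311/0.732) = 23.0°.
Dip direction = atan2(0.266, 0.160) = 59° (azimuth of n's horizontal projection).

true dip 23°, dip direction 060°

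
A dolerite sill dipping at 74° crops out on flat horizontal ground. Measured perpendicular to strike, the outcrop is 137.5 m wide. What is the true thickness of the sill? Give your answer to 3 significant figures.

True thickness t = w · sin(dip) = 137.5 × sin 74°
t = 137.5 × 0.9613 = 132.173 m

132 m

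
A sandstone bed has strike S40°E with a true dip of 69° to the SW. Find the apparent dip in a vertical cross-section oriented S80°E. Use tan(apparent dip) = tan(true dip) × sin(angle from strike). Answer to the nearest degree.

59°

The section lies 40° from the strike.
tan(apparent dip) = tan 69° · sin 40° = 1.6745
α = arctan(1.6745) = 59.15°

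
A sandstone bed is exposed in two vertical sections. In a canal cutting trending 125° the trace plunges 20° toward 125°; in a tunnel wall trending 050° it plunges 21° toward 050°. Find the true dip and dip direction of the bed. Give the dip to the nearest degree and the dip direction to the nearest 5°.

true dip 25°, dip direction 085°

Each apparent-dip line lies in the plane. As unit vectors (x east, y north, z up), v₁ plunges 20°→125° and v₂ plunges 21°→050°.
The plane normal is n = v₁ × v₂ ∝ (0.398, 0.031, 0.847).
Dip δ = arctan(|n_h|/n_z) = arctan(0.400/0.847) = 25.2°.
Dip direction = azimuth of (n_x, n_y) = atan2(0.398, 0.031) = 86°.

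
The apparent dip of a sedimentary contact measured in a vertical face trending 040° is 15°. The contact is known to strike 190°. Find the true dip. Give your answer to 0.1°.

The section is 30° from the strike.
tan(true dip) = tan 15° / sin 30° = 0.5359
δ = arctan(0.5359) = 28.19°

28.2°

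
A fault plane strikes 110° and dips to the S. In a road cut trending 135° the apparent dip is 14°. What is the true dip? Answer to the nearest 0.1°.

β = acute angle between strike 110° and section 135° = 25°.
tan(true dip) = tan 14° / sin 25° = 0.5900
δ = arctan(0.5900) = 30.54°

30.5°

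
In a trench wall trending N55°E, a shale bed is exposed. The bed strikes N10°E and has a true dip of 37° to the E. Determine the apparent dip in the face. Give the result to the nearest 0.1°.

28.1°

The section lies 45° from the strike.
tan(apparent dip) = tan 37° · sin 45° = 0.5328
apparent dip = arctan 0.5328 = 28.05°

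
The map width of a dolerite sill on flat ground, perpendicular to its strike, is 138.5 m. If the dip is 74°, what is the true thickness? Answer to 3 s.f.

True thickness t = w · sin(dip) = 138.5 × sin 74°
t = 138.5 × 0.9613 = 133.135 m

133 m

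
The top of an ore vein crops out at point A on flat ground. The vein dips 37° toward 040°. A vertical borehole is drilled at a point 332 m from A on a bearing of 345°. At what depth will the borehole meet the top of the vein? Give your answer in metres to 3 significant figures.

143 m

The hole lies 55° from the dip direction, so the down-dip offset is 332 × cos 55° = 190.43 m.
Depth = down-dip offset × tan(dip) = 190.43 × tan 37° = 190.43 × 0.7536
Depth = 143.50 m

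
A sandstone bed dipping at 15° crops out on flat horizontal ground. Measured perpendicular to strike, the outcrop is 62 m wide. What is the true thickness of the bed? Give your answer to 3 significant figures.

True thickness t = w · sin(dip) = 62 × sin 15°
t = 62 × 0.2588 = 16.047 m

16.0 m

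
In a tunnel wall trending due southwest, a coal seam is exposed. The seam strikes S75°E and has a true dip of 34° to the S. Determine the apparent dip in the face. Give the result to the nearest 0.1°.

30.3°

The section lies 60° from the strike.
tan(apparent dip) = tan 34° · sin 60° = 0.5841
apparent dip = arctan 0.5841 = 30.29°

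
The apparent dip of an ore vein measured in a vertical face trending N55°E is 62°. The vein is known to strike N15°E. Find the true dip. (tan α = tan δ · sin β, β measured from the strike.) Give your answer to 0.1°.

β = acute angle between strike N15°E and section N55°E = 40°.
tan δ = tan α / sin β = tan 62° / sin 40° = 1.8807 / 0.6428 = 2.9259
true dip = arctan 2.9259 = 71.13°

71.1°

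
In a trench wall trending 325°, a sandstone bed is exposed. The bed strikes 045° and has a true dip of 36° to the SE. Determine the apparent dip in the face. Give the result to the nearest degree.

The strike is 045° and the section trends 325°; the acute angle between them is β = 80°.
tan(apparent dip) = tan 36° · sin 80° = 0.7155
α = arctan(0.7155) = 35.58°

36°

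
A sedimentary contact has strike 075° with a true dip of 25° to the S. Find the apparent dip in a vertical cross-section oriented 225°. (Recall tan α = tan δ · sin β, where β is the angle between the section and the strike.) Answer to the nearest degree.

The section lies 30° from the strike.
tan(apparent dip) = tan 25° · sin 30° = 0.2332
apparent dip = arctan 0.2332 = 13.12°

13°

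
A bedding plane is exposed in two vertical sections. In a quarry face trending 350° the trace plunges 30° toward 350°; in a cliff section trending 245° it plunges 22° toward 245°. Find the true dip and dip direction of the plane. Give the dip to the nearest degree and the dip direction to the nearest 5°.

true dip 39°, dip direction 305°

Represent each trace as a vector plunging at its apparent dip toward its trend (east-north-up frame): v₁ = (-0.150, 0.853, -0.500), v₂ = (-0.840, -0.392, -0.375).
The plane normal is n = v₁ × v₂ ∝ (-0.515, 0.364, 0.776).
True dip = arccos(n_z / |n|) = arccos(0.7758) = 39.1°.
Dip direction = atan2(-0.515, 0.364) = 305° (azimuth of n's horizontal projection).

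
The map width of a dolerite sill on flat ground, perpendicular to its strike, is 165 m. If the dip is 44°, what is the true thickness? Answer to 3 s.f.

True thickness t = w · sin(dip) = 165 × sin 44°
t = 165 × 0.6947 = 114.619 m

115 m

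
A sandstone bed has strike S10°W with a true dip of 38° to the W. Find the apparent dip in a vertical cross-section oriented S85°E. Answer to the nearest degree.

The strike is S10°W and the section trends S85°E; the acute angle between them is β = 85°.
tan α = tan 38° × sin 85° = 0.7813 × 0.9962 = 0.7783
apparent dip = arctan 0.7783 = 37.89°

38°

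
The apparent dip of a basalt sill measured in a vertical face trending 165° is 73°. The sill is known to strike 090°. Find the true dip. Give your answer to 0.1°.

73.5°

β = acute angle between strike 090° and section 165° = 75°.
tan δ = tan α / sin β = tan 73° / sin 75° = 3.2709 / 0.9659 = 3.3862
true dip = arctan 3.3862 = 73.55°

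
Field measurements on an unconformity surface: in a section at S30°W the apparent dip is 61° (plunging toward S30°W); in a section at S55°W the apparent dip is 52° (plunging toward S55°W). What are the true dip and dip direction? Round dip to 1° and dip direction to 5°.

true dip 63°, dip direction 185°

Each apparent-dip line lies in the plane. As unit vectors (x east, y north, z up), v₁ plunges 61°→S30°W and v₂ plunges 52°→S55°W.
The plane normal is n = v₁ × v₂ ∝ (-0.022, -0.250, 0.126).
Dip δ = arctan(|n_h|/n_z) = arctan(0.251/0.126) = 63.3°.
Dip direction = azimuth of (n_x, n_y) = atan2(-0.022, -0.250) = 185°.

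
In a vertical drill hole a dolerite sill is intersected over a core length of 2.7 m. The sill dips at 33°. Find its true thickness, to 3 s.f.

True thickness t = h · cos(dip) = 2.7 × cos 33°
t = 2.7 × 0.8387 = 2.264 m

2.26 m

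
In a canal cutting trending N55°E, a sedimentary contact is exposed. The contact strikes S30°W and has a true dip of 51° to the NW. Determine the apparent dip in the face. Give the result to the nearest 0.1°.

27.6°

Angle between strike (S30°W) and section (N55°E): β = 25°.
tan α = tan 51° × sin 25° = 1.2349 × 0.4226 = 0.5219
α = arctan(0.5219) = 27.56°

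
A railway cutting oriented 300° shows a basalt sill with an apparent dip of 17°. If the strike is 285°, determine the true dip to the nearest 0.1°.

The section is 15° from the strike.
tan(true dip) = tan 17° / sin 15° = 1.1813
true dip = arctan 1.1813 = 49.75°

49.8°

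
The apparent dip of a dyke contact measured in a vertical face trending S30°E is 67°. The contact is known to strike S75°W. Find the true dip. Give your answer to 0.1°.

67.7°

The section is 75° from the strike.
tan(true dip) = tan 67° / sin 75° = 2.4390
δ = arctan(2.4390) = 67.71°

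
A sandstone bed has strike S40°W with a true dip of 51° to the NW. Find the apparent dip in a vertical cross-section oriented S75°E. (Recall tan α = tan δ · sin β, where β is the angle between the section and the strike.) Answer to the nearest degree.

48°

Angle between strike (S40°W) and section (S75°E): β = 65°.
tan α = tan 51° × sin 65° = 1.2349 × 0.9063 = 1.1192
apparent dip = arctan 1.1192 = 48.22°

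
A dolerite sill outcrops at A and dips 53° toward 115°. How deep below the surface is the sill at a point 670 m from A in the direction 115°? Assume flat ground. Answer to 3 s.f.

The hole is directly down-dip from the outcrop, so the down-dip offset is 670 m.
Depth = down-dip offset × tan(dip) = 670.00 × tan 53° = 670.00 × 1.3270
Depth = 889.12 m

889 m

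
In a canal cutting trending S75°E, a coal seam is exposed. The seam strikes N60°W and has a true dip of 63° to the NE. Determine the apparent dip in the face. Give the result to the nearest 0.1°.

Angle between strike (N60°W) and section (S75°E): β = 15°.
tan(apparent dip) = tan 63° · sin 15° = 0.5080
α = arctan(0.5080) = 26.93°

26.9°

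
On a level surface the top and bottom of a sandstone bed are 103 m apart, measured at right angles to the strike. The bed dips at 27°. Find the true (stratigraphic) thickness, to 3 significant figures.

46.8 m

True thickness t = w · sin(dip) = 103 × sin 27°
t = 103 × 0.4540 = 46.761 m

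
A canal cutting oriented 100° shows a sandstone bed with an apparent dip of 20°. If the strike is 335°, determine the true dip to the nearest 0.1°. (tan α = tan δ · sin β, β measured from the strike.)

24.0°

β = acute angle between strike 335° and section 100° = 55°.
tan(true dip) = tan 20° / sin 55° = 0.4443
δ = arctan(0.4443) = 23.96°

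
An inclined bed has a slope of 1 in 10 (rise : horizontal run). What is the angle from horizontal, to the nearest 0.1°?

5.7°

tan θ = 1/10 = 0.1000
θ = arctan(0.1000) = 5.71°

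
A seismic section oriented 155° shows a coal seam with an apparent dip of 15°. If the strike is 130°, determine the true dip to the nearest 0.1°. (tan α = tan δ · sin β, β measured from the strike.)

β = acute angle between strike 130° and section 155° = 25°.
tan(true dip) = tan 15° / sin 25° = 0.6340
δ = arctan(0.6340) = 32.38°

32.4°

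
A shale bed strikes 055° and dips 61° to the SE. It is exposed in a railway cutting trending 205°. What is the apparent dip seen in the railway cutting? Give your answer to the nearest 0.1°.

The section lies 30° from the strike.
tan α = tan 61° × sin 30° = 1.8040 × 0.5000 = 0.9020
apparent dip = arctan 0.9020 = 42.05°

42.1°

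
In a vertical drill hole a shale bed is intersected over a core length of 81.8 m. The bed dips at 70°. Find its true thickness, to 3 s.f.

28.0 m

True thickness t = h · cos(dip) = 81.8 × cos 70°
t = 81.8 × 0.3420 = 27.977 m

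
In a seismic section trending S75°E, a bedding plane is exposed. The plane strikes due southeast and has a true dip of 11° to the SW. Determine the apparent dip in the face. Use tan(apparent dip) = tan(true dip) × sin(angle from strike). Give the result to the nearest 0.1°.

Angle between strike (due southeast) and section (S75°E): β = 30°.
tan(apparent dip) = tan 11° · sin 30° = 0.0972
α = arctan(0.0972) = 5.55°

5.6°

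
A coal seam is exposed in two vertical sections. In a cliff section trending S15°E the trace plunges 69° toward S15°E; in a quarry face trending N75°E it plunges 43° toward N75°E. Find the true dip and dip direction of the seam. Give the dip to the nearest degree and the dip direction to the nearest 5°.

The two traces are lines in the plane: v₁ = (sin 165°·cos 69°, cos 165°·cos 69°, −sin 69°), v₂ = (sin 75°·cos 43°, cos 75°·cos 43°, −sin 43°).
Cross product v₁ × v₂ gives the pole to the plane: n ∝ (0.413, -0.596, 0.262).
Dip δ = arctan(|n_h|/n_z) = arctan(0.725/0.262) = 70.1°.
Dip direction = atan2(0.413, -0.596) = 145° (azimuth of n's horizontal projection).

true dip 70°, dip direction 145°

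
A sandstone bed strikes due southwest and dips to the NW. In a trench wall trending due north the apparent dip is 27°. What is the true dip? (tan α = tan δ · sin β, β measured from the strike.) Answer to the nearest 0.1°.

The section is 45° from the strike.
tan δ = tan α / sin β = tan 27° / sin 45° = 0.5095 / 0.7071 = 0.7206
δ = arctan(0.7206) = 35.78°

35.8°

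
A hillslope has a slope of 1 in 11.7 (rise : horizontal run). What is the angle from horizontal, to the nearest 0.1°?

4.9°

tan θ = 1/11.7 = 0.0855
θ = arctan(0.0855) = 4.89°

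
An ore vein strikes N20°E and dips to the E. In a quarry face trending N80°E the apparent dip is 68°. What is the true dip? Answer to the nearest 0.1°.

The section is 60° from the strike.
tan δ = tan α / sin β = tan 68° / sin 60° = 2.4751 / 0.8660 = 2.8580
δ = arctan(2.8580) = 70.72°

70.7°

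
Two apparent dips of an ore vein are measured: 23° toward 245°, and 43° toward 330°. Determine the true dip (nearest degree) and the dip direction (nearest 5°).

The two traces are lines in the plane: v₁ = (sin 245°·cos 23°, cos 245°·cos 23°, −sin 23°), v₂ = (sin 330°·cos 43°, cos 330°·cos 43°, −sin 43°).
Cross product v₁ × v₂ gives the pole to the plane: n ∝ (-0.513, 0.426, 0.671).
Dip δ = arctan(|n_h|/n_z) = arctan(0.667/0.671) = 44.8°.
Dip direction = atan2(-0.513, 0.426) = 310° (azimuth of n's horizontal projection).

true dip 45°, dip direction 310°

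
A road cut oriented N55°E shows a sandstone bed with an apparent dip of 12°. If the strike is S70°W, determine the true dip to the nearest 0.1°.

The section is 15° from the strike.
tan(true dip) = tan 12° / sin 15° = 0.8213
true dip = arctan 0.8213 = 39.39°

39.4°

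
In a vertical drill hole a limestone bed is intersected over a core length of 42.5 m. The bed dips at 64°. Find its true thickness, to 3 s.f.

18.6 m

True thickness t = h · cos(dip) = 42.5 × cos 64°
t = 42.5 × 0.4384 = 18.631 m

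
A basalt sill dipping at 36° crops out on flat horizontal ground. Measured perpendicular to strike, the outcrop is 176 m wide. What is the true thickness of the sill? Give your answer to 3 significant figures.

True thickness t = w · sin(dip) = 176 × sin 36°
t = 176 × 0.5878 = 103.450 m

103 m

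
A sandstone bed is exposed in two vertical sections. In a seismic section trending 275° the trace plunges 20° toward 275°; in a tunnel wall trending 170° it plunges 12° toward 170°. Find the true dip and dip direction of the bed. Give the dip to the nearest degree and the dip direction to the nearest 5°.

Represent each trace as a vector plunging at its apparent dip toward its trend (east-north-up frame): v₁ = (-0.936, 0.082, -0.342), v₂ = (0.170, -0.963, -0.208).
Cross product v₁ × v₂ gives the pole to the plane: n ∝ (-0.346, -0.253, 0.888).
tan δ = √(n_x²+n_y²)/n_z = 0.429/0.888, so δ = 25.8°.
Dip direction = azimuth of (n_x, n_y) = atan2(-0.346, -0.253) = 234°.

true dip 26°, dip direction 235°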